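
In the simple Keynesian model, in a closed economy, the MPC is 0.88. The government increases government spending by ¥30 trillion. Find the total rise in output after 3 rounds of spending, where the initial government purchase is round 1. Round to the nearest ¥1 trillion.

¥80 trillion

Round 1 adds ΔG = ¥30 trillion; each later round is MPC = 0.88 times the previous.
After 3 rounds: 30 + 26.4 + 23.232 = ΔG·(1 − c^3)/(1 − c) = 30 × (1 − 0.681472)/0.12 ≈ ¥80 trillion.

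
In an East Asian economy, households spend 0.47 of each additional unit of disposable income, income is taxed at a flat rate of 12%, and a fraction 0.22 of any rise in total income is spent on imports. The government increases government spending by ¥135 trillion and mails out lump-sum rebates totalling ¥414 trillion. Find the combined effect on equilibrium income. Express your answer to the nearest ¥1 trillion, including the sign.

Expenditure multiplier = 1/(1 − c(1−t) + m) = 1/(1 − 0.47×0.88 + 0.22) = 1/0.8064 ≈ 1.24.
ΔG contributes k·ΔG = (+¥135 trillion) / 0.8064 ≈ +¥167.4 trillion.
ΔT of −¥414 trillion changes first-round spending by −c·ΔT = +¥194.58 trillion, contributing k·(−c·ΔT) = (+¥194.58 trillion) / 0.8064 ≈ +¥241.3 trillion.
Net ΔY = k(ΔG − c·ΔT) = (+¥329.58 trillion) / 0.8064 ≈ +¥409 trillion.

+¥409 trillion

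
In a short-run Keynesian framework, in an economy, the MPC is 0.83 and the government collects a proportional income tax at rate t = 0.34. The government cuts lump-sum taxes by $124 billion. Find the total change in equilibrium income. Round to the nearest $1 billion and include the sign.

+$228 billion

A lump-sum tax change of −$124 billion shifts disposable income by +$124 billion; first-round consumption changes by −c × ΔT = −0.83 × (−$124 billion) = +$102.92 billion.
Expenditure multiplier = 1/(1 − c(1−t)) = 1/(1 − 0.83×0.66) = 1/0.4522 ≈ 2.211.
The tax multiplier is −c × k ≈ −1.835, so ΔY = k × (−c·ΔT) = (+$102.92 billion) / 0.4522 ≈ +$228 billion.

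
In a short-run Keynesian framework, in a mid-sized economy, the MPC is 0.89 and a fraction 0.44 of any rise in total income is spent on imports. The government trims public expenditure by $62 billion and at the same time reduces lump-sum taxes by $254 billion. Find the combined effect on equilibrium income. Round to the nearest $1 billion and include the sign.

+$298 billion

Expenditure multiplier = 1/(1 − c + m) = 1/(1 − 0.89 + 0.44) = 1/0.55 ≈ 1.818.
ΔG contributes k·ΔG = (−$62 billion) / 0.55 ≈ −$112.7 billion.
ΔT of −$254 billion changes first-round spending by −c·ΔT = +$226.06 billion, contributing k·(−c·ΔT) = (+$226.06 billion) / 0.55 ≈ +$411 billion.
Net ΔY = k(ΔG − c·ΔT) = (+$164.06 billion) / 0.55 ≈ +$298 billion.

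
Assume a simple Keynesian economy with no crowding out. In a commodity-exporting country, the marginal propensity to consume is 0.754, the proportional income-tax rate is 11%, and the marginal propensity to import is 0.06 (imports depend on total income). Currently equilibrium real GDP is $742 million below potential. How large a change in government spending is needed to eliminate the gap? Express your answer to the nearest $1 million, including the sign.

Spending multiplier = 1/(1 − c(1−t) + m) = 1/(1 − 0.754×0.89 + 0.06) = 1/0.38894 ≈ 2.571.
Need ΔY = +$742 million, so ΔG = ΔY/k = (+$742 million) × 0.38894 ≈ +$289 million.
The government should increase government spending by $289 million.

+$289 million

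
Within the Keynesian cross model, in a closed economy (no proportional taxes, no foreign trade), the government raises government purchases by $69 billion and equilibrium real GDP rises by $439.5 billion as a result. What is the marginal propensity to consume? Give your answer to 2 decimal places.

Implied spending multiplier k = ΔY/ΔG = 439.5/69 ≈ 6.3696.
Since k = 1/(1 − MPC), MPC = 1 − 1/k = 1 − ΔG/ΔY = 1 − 69/439.5 ≈ 0.84.

0.84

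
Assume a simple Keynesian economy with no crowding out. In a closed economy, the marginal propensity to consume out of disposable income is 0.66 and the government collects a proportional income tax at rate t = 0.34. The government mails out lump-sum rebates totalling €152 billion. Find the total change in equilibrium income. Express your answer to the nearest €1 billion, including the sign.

A lump-sum tax change of −€152 billion shifts disposable income by +€152 billion; first-round consumption changes by −c × ΔT = −0.66 × (−€152 billion) = +€100.32 billion.
Expenditure multiplier = 1/(1 − c(1−t)) = 1/(1 − 0.66×0.66) = 1/0.5644 ≈ 1.772.
The tax multiplier is −c × k ≈ −1.169, so ΔY = k × (−c·ΔT) = (+€100.32 billion) / 0.5644 ≈ +€178 billion.

+€178 billion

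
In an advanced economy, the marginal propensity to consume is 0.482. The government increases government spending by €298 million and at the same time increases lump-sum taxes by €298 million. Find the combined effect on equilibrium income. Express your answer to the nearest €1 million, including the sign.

Expenditure multiplier = 1/(1 − MPC) = 1/(1 − 0.482) = 1/0.518 ≈ 1.931.
ΔG contributes k·ΔG = (+€298 million) / 0.518 ≈ +€575.3 million.
ΔT of +€298 million changes first-round spending by −c·ΔT = −€143.636 million, contributing k·(−c·ΔT) = (−€143.636 million) / 0.518 ≈ −€277.3 million.
With ΔG = ΔT and no other leakages, the balanced-budget multiplier is 1, so ΔY = ΔG = +€298 million.

+€298 million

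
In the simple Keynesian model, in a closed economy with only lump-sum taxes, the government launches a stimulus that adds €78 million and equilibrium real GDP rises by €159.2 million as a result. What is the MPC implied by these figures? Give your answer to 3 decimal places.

0.510

Implied spending multiplier k = ΔY/ΔG = 159.2/78 ≈ 2.041.
Since k = 1/(1 − MPC), MPC = 1 − 1/k = 1 − ΔG/ΔY = 1 − 78/159.2 ≈ 0.510.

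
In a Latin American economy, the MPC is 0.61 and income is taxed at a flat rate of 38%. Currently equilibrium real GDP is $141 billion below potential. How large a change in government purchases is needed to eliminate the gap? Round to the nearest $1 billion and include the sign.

+$88 billion

Spending multiplier = 1/(1 − c(1−t)) = 1/(1 − 0.61×0.62) = 1/0.6218 ≈ 1.608.
Need ΔY = +$141 billion, so ΔG = ΔY/k = (+$141 billion) × 0.6218 ≈ +$88 billion.
The government should increase government purchases by $88 billion.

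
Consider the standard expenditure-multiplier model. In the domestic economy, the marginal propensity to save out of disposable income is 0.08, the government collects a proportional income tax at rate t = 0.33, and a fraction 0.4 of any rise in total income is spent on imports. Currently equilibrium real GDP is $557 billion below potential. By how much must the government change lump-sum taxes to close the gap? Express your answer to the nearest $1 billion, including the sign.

MPC = 1 − MPS = 1 − 0.08 = 0.92.
Spending multiplier = 1/(1 − c(1−t) + m) = 1/(1 − 0.92×0.67 + 0.4) = 1/0.7836 ≈ 1.276.
Tax multiplier = −c·k = −0.92/0.7836 ≈ −1.174. Need ΔY = +$557 billion, so ΔT = ΔY/(−c·k) = −(+$557 billion) × 0.7836 / 0.92 ≈ −$474 billion.
The government should cut lump-sum taxes by $474 billion.

−$474 billion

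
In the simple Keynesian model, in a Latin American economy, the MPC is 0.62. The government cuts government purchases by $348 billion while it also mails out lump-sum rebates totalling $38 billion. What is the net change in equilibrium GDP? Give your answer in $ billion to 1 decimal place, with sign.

Expenditure multiplier = 1/(1 − MPC) = 1/(1 − 0.62) = 1/0.38 ≈ 2.632.
ΔG contributes k·ΔG = (−$348 billion) / 0.38 ≈ −$915.8 billion.
ΔT of −$38 billion changes first-round spending by −c·ΔT = +$23.56 billion, contributing k·(−c·ΔT) = (+$23.56 billion) / 0.38 = +$62 billion.
Net ΔY = k(ΔG − c·ΔT) = (−$324.44 billion) / 0.38 ≈ −$853.8 billion.

−$853.8 billion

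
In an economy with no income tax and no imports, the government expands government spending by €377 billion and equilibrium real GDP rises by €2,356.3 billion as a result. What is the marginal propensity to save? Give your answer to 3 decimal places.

Implied spending multiplier k = ΔY/ΔG = 2,356.3/377 ≈ 6.2501.
Since k = 1/(1 − MPC), MPC = 1 − 1/k = 1 − ΔG/ΔY = 1 − 377/2,356.3 ≈ 0.840.
MPS = 1 − MPC = 0.160.

0.160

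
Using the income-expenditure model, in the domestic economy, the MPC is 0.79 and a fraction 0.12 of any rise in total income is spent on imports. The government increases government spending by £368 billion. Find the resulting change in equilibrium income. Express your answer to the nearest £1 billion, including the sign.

+£1,115 billion

Expenditure multiplier = 1/(1 − c + m) = 1/(1 − 0.79 + 0.12) = 1/0.33 ≈ 3.03.
ΔY = k × ΔG = (+£368 billion) / 0.33 ≈ +£1,115 billion.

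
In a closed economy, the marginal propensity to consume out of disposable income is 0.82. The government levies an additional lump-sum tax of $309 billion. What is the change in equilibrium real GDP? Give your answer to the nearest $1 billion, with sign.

−$1,408 billion

A lump-sum tax change of +$309 billion shifts disposable income by −$309 billion; first-round consumption changes by −c × ΔT = −0.82 × (+$309 billion) = −$253.38 billion.
Expenditure multiplier = 1/(1 − MPC) = 1/(1 − 0.82) = 1/0.18 ≈ 5.556.
The tax multiplier is −c × k ≈ −4.556, so ΔY = k × (−c·ΔT) = (−$253.38 billion) / 0.18 ≈ −$1,408 billion.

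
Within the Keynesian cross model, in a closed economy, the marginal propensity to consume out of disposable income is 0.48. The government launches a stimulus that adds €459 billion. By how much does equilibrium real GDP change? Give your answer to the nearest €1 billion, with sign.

Spending multiplier = 1/(1 − MPC) = 1/(1 − 0.48) = 1/0.52 ≈ 1.923.
ΔY = k × ΔG = (+€459 billion) / 0.52 ≈ +€883 billion.

+€883 billion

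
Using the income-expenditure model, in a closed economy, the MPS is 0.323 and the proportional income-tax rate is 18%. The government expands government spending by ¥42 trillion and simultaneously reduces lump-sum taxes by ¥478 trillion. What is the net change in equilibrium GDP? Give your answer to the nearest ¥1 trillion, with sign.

MPC = 1 − MPS = 1 − 0.323 = 0.677.
Expenditure multiplier = 1/(1 − c(1−t)) = 1/(1 − 0.677×0.82) = 1/0.44486 ≈ 2.248.
ΔG contributes k·ΔG = (+¥42 trillion) / 0.44486 ≈ +¥94.4 trillion.
ΔT of −¥478 trillion changes first-round spending by −c·ΔT = +¥323.606 trillion, contributing k·(−c·ΔT) = (+¥323.606 trillion) / 0.44486 ≈ +¥727.4 trillion.
Net ΔY = k(ΔG − c·ΔT) = (+¥365.606 trillion) / 0.44486 ≈ +¥822 trillion.

+¥822 trillion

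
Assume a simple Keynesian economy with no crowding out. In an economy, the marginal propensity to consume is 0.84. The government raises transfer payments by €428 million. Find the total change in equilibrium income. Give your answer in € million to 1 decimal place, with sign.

+€2,247.0 million

The transfer change shifts disposable income by +€428 million, so first-round consumption changes by c·ΔTR = 0.84 × (+€428 million) = +€359.52 million.
Expenditure multiplier = 1/(1 − MPC) = 1/(1 − 0.84) = 1/0.16 = 6.25.
The transfer multiplier is c × k = 5.25, so ΔY = k × (c·ΔTR) = (+€359.52 million) / 0.16 = +€2,247 million.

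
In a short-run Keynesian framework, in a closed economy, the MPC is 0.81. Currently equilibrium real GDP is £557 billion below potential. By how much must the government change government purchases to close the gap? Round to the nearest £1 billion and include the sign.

Spending multiplier = 1/(1 − MPC) = 1/(1 − 0.81) = 1/0.19 ≈ 5.263.
Need ΔY = +£557 billion, so ΔG = ΔY/k = (+£557 billion) × 0.19 ≈ +£106 billion.
The government should increase government purchases by £106 billion.

+£106 billion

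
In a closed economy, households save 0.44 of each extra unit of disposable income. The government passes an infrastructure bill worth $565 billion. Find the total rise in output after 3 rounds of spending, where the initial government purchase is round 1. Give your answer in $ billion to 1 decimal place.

$1,058.6 billion

MPC = 1 − MPS = 1 − 0.44 = 0.56.
Round 1 adds ΔG = $565 billion; each later round is MPC = 0.56 times the previous.
After 3 rounds: 565 + 316.4 + 177.184 = ΔG·(1 − c^3)/(1 − c) = 565 × (1 − 0.175616)/0.44 ≈ $1,058.6 billion.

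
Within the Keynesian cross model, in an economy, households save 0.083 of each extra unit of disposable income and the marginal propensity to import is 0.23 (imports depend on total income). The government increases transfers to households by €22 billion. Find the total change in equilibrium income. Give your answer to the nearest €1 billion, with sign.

+€64 billion

MPC = 1 − MPS = 1 − 0.083 = 0.917.
The transfer change shifts disposable income by +€22 billion, so first-round consumption changes by c·ΔTR = 0.917 × (+€22 billion) = +€20.174 billion.
Expenditure multiplier = 1/(1 − c + m) = 1/(1 − 0.917 + 0.23) = 1/0.313 ≈ 3.195.
The transfer multiplier is c × k ≈ 2.93, so ΔY = k × (c·ΔTR) = (+€20.174 billion) / 0.313 ≈ +€64 billion.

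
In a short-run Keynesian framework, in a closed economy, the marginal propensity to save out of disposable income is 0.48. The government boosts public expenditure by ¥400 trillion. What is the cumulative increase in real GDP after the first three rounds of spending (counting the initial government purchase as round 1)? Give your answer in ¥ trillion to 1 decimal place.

¥716.2 trillion

MPC = 1 − MPS = 1 − 0.48 = 0.52.
Round 1 adds ΔG = ¥400 trillion; each later round is MPC = 0.52 times the previous.
After 3 rounds: 400 + 208 + 108.16 = ΔG·(1 − c^3)/(1 − c) = 400 × (1 − 0.140608)/0.48 ≈ ¥716.2 trillion.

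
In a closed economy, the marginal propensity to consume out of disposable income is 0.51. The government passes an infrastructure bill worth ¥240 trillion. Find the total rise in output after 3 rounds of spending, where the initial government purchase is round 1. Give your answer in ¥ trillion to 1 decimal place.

¥424.8 trillion

Round 1 adds ΔG = ¥240 trillion; each later round is MPC = 0.51 times the previous.
After 3 rounds: 240 + 122.4 + 62.424 = ΔG·(1 − c^3)/(1 − c) = 240 × (1 − 0.132651)/0.49 ≈ ¥424.8 trillion.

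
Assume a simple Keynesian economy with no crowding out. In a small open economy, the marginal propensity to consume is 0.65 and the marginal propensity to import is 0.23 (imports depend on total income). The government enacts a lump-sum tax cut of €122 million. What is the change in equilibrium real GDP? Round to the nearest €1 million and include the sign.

+€137 million

A lump-sum tax change of −€122 million shifts disposable income by +€122 million; first-round consumption changes by −c × ΔT = −0.65 × (−€122 million) = +€79.3 million.
Expenditure multiplier = 1/(1 − c + m) = 1/(1 − 0.65 + 0.23) = 1/0.58 ≈ 1.724.
The tax multiplier is −c × k ≈ −1.121, so ΔY = k × (−c·ΔT) = (+€79.3 million) / 0.58 ≈ +€137 million.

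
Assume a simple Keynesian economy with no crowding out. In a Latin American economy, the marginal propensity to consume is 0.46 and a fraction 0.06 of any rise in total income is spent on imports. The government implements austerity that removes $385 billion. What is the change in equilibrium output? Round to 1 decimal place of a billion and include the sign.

−$641.7 billion

Spending multiplier = 1/(1 − c + m) = 1/(1 − 0.46 + 0.06) = 1/0.6 ≈ 1.667.
ΔY = k × ΔG = (−$385 billion) / 0.6 ≈ −$641.7 billion.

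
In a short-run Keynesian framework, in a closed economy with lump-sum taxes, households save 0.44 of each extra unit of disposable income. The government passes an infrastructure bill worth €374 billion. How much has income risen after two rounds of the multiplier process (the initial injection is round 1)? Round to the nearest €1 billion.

MPC = 1 − MPS = 1 − 0.44 = 0.56.
Round 1 adds ΔG = €374 billion; each later round is MPC = 0.56 times the previous.
After 2 rounds: 374 + 209.44 = ΔG·(1 − c^2)/(1 − c) = 374 × (1 − 0.3136)/0.44 ≈ €583 billion.

€583 billion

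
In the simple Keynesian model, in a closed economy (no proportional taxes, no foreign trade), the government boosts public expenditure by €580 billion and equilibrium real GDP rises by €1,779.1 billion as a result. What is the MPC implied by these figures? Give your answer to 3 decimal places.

0.674

Implied spending multiplier k = ΔY/ΔG = 1,779.1/580 ≈ 3.0674.
Since k = 1/(1 − MPC), MPC = 1 − 1/k = 1 − ΔG/ΔY = 1 − 580/1,779.1 ≈ 0.674.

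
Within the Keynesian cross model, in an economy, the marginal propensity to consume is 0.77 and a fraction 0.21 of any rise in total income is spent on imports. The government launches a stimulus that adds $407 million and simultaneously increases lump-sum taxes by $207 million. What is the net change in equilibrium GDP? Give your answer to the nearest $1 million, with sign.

Expenditure multiplier = 1/(1 − c + m) = 1/(1 − 0.77 + 0.21) = 1/0.44 ≈ 2.273.
ΔG contributes k·ΔG = (+$407 million) / 0.44 = +$925 million.
ΔT of +$207 million changes first-round spending by −c·ΔT = −$159.39 million, contributing k·(−c·ΔT) = (−$159.39 million) / 0.44 ≈ −$362.3 million.
Net ΔY = k(ΔG − c·ΔT) = (+$247.61 million) / 0.44 ≈ +$563 million.

+$563 million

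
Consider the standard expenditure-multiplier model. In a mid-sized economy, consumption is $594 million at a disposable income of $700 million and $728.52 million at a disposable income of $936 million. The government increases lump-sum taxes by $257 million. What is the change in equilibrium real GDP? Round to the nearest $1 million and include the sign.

−$341 million

MPC = ΔC/ΔYd = (728.52 − 594)/(936 − 700) = 134.52/236 = 0.57.
A lump-sum tax change of +$257 million shifts disposable income by −$257 million; first-round consumption changes by −c × ΔT = −0.57 × (+$257 million) = −$146.49 million.
Expenditure multiplier = 1/(1 − MPC) = 1/(1 − 0.57) = 1/0.43 ≈ 2.326.
The tax multiplier is −c × k ≈ −1.326, so ΔY = k × (−c·ΔT) = (−$146.49 million) / 0.43 ≈ −$341 million.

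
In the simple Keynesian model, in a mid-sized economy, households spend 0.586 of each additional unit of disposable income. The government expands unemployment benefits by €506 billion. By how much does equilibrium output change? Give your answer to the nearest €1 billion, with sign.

+€716 billion

The transfer change shifts disposable income by +€506 billion, so first-round consumption changes by c·ΔTR = 0.586 × (+€506 billion) = +€296.516 billion.
Expenditure multiplier = 1/(1 − MPC) = 1/(1 − 0.586) = 1/0.414 ≈ 2.415.
The transfer multiplier is c × k ≈ 1.415, so ΔY = k × (c·ΔTR) = (+€296.516 billion) / 0.414 ≈ +€716 billion.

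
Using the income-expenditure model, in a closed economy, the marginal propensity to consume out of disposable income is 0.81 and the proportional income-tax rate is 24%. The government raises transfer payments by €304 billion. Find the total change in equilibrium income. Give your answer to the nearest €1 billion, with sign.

+€641 billion

The transfer change shifts disposable income by +€304 billion, so first-round consumption changes by c·ΔTR = 0.81 × (+€304 billion) = +€246.24 billion.
Expenditure multiplier = 1/(1 − c(1−t)) = 1/(1 − 0.81×0.76) = 1/0.3844 ≈ 2.601.
The transfer multiplier is c × k ≈ 2.107, so ΔY = k × (c·ΔTR) = (+€246.24 billion) / 0.3844 ≈ +€641 billion.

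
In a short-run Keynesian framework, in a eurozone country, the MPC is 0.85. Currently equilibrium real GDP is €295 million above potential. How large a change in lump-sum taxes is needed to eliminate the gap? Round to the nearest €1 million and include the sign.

Spending multiplier = 1/(1 − MPC) = 1/(1 − 0.85) = 1/0.15 ≈ 6.667.
Tax multiplier = −c·k = −0.85/0.15 ≈ −5.667. Need ΔY = −€295 million, so ΔT = ΔY/(−c·k) = −(−€295 million) × 0.15 / 0.85 ≈ +€52 million.
The government should raise lump-sum taxes by €52 million.

+€52 million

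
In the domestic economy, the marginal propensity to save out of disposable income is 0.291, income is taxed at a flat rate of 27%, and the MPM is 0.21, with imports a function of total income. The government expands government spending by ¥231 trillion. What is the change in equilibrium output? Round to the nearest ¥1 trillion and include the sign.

+¥334 trillion

MPC = 1 − MPS = 1 − 0.291 = 0.709.
Government-spending multiplier = 1/(1 − c(1−t) + m) = 1/(1 − 0.709×0.73 + 0.21) = 1/0.69243 ≈ 1.444.
ΔY = k × ΔG = (+¥231 trillion) / 0.69243 ≈ +¥334 trillion.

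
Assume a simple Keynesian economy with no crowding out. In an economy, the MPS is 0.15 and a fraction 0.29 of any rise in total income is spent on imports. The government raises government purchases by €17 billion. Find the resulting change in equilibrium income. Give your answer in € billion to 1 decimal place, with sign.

MPC = 1 − MPS = 1 − 0.15 = 0.85.
Government-spending multiplier = 1/(1 − c + m) = 1/(1 − 0.85 + 0.29) = 1/0.44 ≈ 2.273.
ΔY = k × ΔG = (+€17 billion) / 0.44 ≈ +€38.6 billion.

+€38.6 billion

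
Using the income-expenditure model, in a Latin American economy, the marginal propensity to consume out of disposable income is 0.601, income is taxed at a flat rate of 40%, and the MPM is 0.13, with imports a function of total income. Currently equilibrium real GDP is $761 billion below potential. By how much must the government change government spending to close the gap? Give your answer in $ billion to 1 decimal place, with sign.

+$585.5 billion

Spending multiplier = 1/(1 − c(1−t) + m) = 1/(1 − 0.601×0.6 + 0.13) = 1/0.7694 ≈ 1.3.
Need ΔY = +$761 billion, so ΔG = ΔY/k = (+$761 billion) × 0.7694 ≈ +$585.5 billion.
The government should increase government spending by $585.5 billion.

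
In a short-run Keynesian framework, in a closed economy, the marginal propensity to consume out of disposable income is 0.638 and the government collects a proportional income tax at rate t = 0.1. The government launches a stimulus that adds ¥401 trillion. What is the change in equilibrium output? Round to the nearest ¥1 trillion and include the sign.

Expenditure multiplier = 1/(1 − c(1−t)) = 1/(1 − 0.638×0.9) = 1/0.4258 ≈ 2.349.
ΔY = k × ΔG = (+¥401 trillion) / 0.4258 ≈ +¥942 trillion.

+¥942 trillion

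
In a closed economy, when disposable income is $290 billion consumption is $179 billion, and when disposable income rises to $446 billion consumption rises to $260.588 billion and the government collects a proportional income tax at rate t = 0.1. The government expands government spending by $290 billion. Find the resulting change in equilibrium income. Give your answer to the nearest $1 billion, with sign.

+$548 billion

MPC = ΔC/ΔYd = (260.588 − 179)/(446 − 290) = 81.588/156 = 0.523.
Spending multiplier = 1/(1 − c(1−t)) = 1/(1 − 0.523×0.9) = 1/0.5293 ≈ 1.889.
ΔY = k × ΔG = (+$290 billion) / 0.5293 ≈ +$548 billion.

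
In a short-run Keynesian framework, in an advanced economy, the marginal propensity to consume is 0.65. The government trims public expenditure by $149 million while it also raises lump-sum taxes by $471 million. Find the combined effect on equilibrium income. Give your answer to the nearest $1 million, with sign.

−$1,300 million

Expenditure multiplier = 1/(1 − MPC) = 1/(1 − 0.65) = 1/0.35 ≈ 2.857.
ΔG contributes k·ΔG = (−$149 million) / 0.35 ≈ −$425.7 million.
ΔT of +$471 million changes first-round spending by −c·ΔT = −$306.15 million, contributing k·(−c·ΔT) = (−$306.15 million) / 0.35 ≈ −$874.7 million.
Net ΔY = k(ΔG − c·ΔT) = (−$455.15 million) / 0.35 ≈ −$1,300 million.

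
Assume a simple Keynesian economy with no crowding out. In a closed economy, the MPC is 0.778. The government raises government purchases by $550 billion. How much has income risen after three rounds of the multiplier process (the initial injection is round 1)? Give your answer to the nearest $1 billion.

Round 1 adds ΔG = $550 billion; each later round is MPC = 0.778 times the previous.
After 3 rounds: 550 + 427.9 + 332.9062 = ΔG·(1 − c^3)/(1 − c) = 550 × (1 − 0.470910952)/0.222 ≈ $1,311 billion.

$1,311 billion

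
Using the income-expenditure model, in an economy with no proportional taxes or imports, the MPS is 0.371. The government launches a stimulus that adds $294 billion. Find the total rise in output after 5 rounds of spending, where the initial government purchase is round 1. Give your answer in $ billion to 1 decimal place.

MPC = 1 − MPS = 1 − 0.371 = 0.629.
Round 1 adds ΔG = $294 billion; each later round is MPC = 0.629 times the previous.
After 5 rounds: 294 + 184.926 + 116.318454 + 73.164307566 + 46.020349459014 = ΔG·(1 − c^5)/(1 − c) = 294 × (1 − 0.098458502754149)/0.371 ≈ $714.4 billion.

$714.4 billion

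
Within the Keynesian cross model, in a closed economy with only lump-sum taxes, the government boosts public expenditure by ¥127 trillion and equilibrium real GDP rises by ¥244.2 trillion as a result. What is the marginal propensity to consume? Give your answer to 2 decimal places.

Implied spending multiplier k = ΔY/ΔG = 244.2/127 ≈ 1.9228.
Since k = 1/(1 − MPC), MPC = 1 − 1/k = 1 − ΔG/ΔY = 1 − 127/244.2 ≈ 0.48.

0.48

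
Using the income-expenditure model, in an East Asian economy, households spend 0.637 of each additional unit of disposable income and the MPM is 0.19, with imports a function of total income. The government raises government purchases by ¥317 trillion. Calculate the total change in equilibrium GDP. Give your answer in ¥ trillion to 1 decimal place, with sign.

+¥573.2 trillion

Spending multiplier = 1/(1 − c + m) = 1/(1 − 0.637 + 0.19) = 1/0.553 ≈ 1.808.
ΔY = k × ΔG = (+¥317 trillion) / 0.553 ≈ +¥573.2 trillion.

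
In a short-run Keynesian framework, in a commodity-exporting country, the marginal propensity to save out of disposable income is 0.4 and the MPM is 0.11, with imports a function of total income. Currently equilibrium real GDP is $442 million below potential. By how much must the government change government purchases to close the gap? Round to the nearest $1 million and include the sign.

+$225 million

MPC = 1 − MPS = 1 − 0.4 = 0.6.
Spending multiplier = 1/(1 − c + m) = 1/(1 − 0.6 + 0.11) = 1/0.51 ≈ 1.961.
Need ΔY = +$442 million, so ΔG = ΔY/k = (+$442 million) × 0.51 ≈ +$225 million.
The government should increase government purchases by $225 million.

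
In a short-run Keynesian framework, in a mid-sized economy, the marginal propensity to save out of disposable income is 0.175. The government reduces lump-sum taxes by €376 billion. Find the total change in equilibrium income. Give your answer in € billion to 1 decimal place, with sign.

MPC = 1 − MPS = 1 − 0.175 = 0.825.
A lump-sum tax change of −€376 billion shifts disposable income by +€376 billion; first-round consumption changes by −c × ΔT = −0.825 × (−€376 billion) = +€310.2 billion.
Expenditure multiplier = 1/(1 − MPC) = 1/(1 − 0.825) = 1/0.175 ≈ 5.714.
The tax multiplier is −c × k ≈ −4.714, so ΔY = k × (−c·ΔT) = (+€310.2 billion) / 0.175 ≈ +€1,772.6 billion.

+€1,772.6 billion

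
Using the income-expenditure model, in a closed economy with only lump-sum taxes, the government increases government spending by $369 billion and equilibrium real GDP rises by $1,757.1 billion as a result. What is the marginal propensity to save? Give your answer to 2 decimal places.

0.21

Implied spending multiplier k = ΔY/ΔG = 1,757.1/369 ≈ 4.7618.
Since k = 1/(1 − MPC), MPC = 1 − 1/k = 1 − ΔG/ΔY = 1 − 369/1,757.1 ≈ 0.79.
MPS = 1 − MPC = 0.21.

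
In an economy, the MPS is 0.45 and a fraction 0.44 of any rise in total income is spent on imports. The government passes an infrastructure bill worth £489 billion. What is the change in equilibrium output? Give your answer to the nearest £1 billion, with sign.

+£549 billion

MPC = 1 − MPS = 1 − 0.45 = 0.55.
Spending multiplier = 1/(1 − c + m) = 1/(1 − 0.55 + 0.44) = 1/0.89 ≈ 1.124.
ΔY = k × ΔG = (+£489 billion) / 0.89 ≈ +£549 billion.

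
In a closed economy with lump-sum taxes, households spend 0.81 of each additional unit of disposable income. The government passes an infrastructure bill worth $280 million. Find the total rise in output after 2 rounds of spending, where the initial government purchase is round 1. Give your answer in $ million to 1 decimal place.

$506.8 million

Round 1 adds ΔG = $280 million; each later round is MPC = 0.81 times the previous.
After 2 rounds: 280 + 226.8 = ΔG·(1 − c^2)/(1 − c) = 280 × (1 − 0.6561)/0.19 = $506.8 million.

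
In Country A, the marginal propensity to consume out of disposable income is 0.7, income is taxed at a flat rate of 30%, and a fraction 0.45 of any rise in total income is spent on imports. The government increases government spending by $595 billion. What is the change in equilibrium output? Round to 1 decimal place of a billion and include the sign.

+$619.8 billion

Spending multiplier = 1/(1 − c(1−t) + m) = 1/(1 − 0.7×0.7 + 0.45) = 1/0.96 ≈ 1.042.
ΔY = k × ΔG = (+$595 billion) / 0.96 ≈ +$619.8 billion.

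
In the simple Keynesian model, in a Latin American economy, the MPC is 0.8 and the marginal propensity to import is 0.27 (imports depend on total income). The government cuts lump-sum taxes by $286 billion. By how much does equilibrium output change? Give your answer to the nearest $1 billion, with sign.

+$487 billion

A lump-sum tax change of −$286 billion shifts disposable income by +$286 billion; first-round consumption changes by −c × ΔT = −0.8 × (−$286 billion) = +$228.8 billion.
Expenditure multiplier = 1/(1 − c + m) = 1/(1 − 0.8 + 0.27) = 1/0.47 ≈ 2.128.
The tax multiplier is −c × k ≈ −1.702, so ΔY = k × (−c·ΔT) = (+$228.8 billion) / 0.47 ≈ +$487 billion.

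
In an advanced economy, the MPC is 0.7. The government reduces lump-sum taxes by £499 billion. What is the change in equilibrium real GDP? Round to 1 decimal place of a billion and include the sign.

A lump-sum tax change of −£499 billion shifts disposable income by +£499 billion; first-round consumption changes by −c × ΔT = −0.7 × (−£499 billion) = +£349.3 billion.
Expenditure multiplier = 1/(1 − MPC) = 1/(1 − 0.7) = 1/0.3 ≈ 3.333.
The tax multiplier is −c × k ≈ −2.333, so ΔY = k × (−c·ΔT) = (+£349.3 billion) / 0.3 ≈ +£1,164.3 billion.

+£1,164.3 billion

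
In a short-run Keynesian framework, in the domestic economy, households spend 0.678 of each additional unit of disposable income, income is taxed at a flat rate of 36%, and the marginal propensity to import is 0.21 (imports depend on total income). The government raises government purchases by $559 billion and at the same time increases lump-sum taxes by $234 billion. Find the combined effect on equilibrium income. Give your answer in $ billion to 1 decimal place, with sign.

+$515.9 billion

Expenditure multiplier = 1/(1 − c(1−t) + m) = 1/(1 − 0.678×0.64 + 0.21) = 1/0.77608 ≈ 1.289.
ΔG contributes k·ΔG = (+$559 billion) / 0.77608 ≈ +$720.3 billion.
ΔT of +$234 billion changes first-round spending by −c·ΔT = −$158.652 billion, contributing k·(−c·ΔT) = (−$158.652 billion) / 0.77608 ≈ −$204.4 billion.
Net ΔY = k(ΔG − c·ΔT) = (+$400.348 billion) / 0.77608 ≈ +$515.9 billion.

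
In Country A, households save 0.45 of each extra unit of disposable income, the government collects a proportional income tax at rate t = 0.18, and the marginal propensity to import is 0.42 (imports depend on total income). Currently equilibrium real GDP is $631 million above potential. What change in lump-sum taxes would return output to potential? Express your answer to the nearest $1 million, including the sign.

MPC = 1 − MPS = 1 − 0.45 = 0.55.
Spending multiplier = 1/(1 − c(1−t) + m) = 1/(1 − 0.55×0.82 + 0.42) = 1/0.969 ≈ 1.032.
Tax multiplier = −c·k = −0.55/0.969 ≈ −0.568. Need ΔY = −$631 million, so ΔT = ΔY/(−c·k) = −(−$631 million) × 0.969 / 0.55 ≈ +$1,112 million.
The government should raise lump-sum taxes by $1,112 million.

+$1,112 million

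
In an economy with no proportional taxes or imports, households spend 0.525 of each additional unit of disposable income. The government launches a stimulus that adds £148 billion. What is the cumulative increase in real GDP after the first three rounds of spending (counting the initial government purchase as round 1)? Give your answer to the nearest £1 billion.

£266 billion

Round 1 adds ΔG = £148 billion; each later round is MPC = 0.525 times the previous.
After 3 rounds: 148 + 77.7 + 40.7925 = ΔG·(1 − c^3)/(1 − c) = 148 × (1 − 0.144703125)/0.475 ≈ £266 billion.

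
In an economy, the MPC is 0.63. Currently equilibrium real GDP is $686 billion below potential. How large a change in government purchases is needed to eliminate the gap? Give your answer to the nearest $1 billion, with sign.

Spending multiplier = 1/(1 − MPC) = 1/(1 − 0.63) = 1/0.37 ≈ 2.703.
Need ΔY = +$686 billion, so ΔG = ΔY/k = (+$686 billion) × 0.37 ≈ +$254 billion.
The government should increase government purchases by $254 billion.

+$254 billion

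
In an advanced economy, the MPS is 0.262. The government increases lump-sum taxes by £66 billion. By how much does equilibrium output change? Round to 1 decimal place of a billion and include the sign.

MPC = 1 − MPS = 1 − 0.262 = 0.738.
A lump-sum tax change of +£66 billion shifts disposable income by −£66 billion; first-round consumption changes by −c × ΔT = −0.738 × (+£66 billion) = −£48.708 billion.
Expenditure multiplier = 1/(1 − MPC) = 1/(1 − 0.738) = 1/0.262 ≈ 3.817.
The tax multiplier is −c × k ≈ −2.817, so ΔY = k × (−c·ΔT) = (−£48.708 billion) / 0.262 ≈ −£185.9 billion.

−£185.9 billion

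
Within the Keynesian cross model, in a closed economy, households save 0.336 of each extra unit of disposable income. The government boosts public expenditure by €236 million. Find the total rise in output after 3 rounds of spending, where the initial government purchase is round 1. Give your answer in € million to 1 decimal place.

€496.8 million

MPC = 1 − MPS = 1 − 0.336 = 0.664.
Round 1 adds ΔG = €236 million; each later round is MPC = 0.664 times the previous.
After 3 rounds: 236 + 156.704 + 104.051456 = ΔG·(1 − c^3)/(1 − c) = 236 × (1 − 0.292754944)/0.336 ≈ €496.8 million.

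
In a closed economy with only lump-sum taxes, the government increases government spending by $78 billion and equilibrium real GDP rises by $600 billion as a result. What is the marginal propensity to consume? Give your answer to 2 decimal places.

0.87

Implied spending multiplier k = ΔY/ΔG = 600/78 ≈ 7.6923.
Since k = 1/(1 − MPC), MPC = 1 − 1/k = 1 − ΔG/ΔY = 1 − 78/600 = 0.87.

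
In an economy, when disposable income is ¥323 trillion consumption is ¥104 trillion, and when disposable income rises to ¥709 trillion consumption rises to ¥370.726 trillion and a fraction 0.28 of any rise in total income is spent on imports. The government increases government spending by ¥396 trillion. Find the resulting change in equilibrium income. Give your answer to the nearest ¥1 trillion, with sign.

MPC = ΔC/ΔYd = (370.726 − 104)/(709 − 323) = 266.726/386 = 0.691.
Government-spending multiplier = 1/(1 − c + m) = 1/(1 − 0.691 + 0.28) = 1/0.589 ≈ 1.698.
ΔY = k × ΔG = (+¥396 trillion) / 0.589 ≈ +¥672 trillion.

+¥672 trillion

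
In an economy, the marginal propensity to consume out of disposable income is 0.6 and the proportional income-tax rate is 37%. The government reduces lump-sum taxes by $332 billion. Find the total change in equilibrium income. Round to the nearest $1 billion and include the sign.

A lump-sum tax change of −$332 billion shifts disposable income by +$332 billion; first-round consumption changes by −c × ΔT = −0.6 × (−$332 billion) = +$199.2 billion.
Expenditure multiplier = 1/(1 − c(1−t)) = 1/(1 − 0.6×0.63) = 1/0.622 ≈ 1.608.
The tax multiplier is −c × k ≈ −0.965, so ΔY = k × (−c·ΔT) = (+$199.2 billion) / 0.622 ≈ +$320 billion.

+$320 billion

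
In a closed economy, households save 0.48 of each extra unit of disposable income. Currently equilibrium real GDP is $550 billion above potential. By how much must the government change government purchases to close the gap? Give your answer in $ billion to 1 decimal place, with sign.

MPC = 1 − MPS = 1 − 0.48 = 0.52.
Spending multiplier = 1/(1 − MPC) = 1/(1 − 0.52) = 1/0.48 ≈ 2.083.
Need ΔY = −$550 billion, so ΔG = ΔY/k = (−$550 billion) × 0.48 = −$264 billion.
The government should cut government purchases by $264 billion.

−$264.0 billion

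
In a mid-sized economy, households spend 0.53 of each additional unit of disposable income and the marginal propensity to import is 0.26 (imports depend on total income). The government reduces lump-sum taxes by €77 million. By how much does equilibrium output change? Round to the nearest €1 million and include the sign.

+€56 million

A lump-sum tax change of −€77 million shifts disposable income by +€77 million; first-round consumption changes by −c × ΔT = −0.53 × (−€77 million) = +€40.81 million.
Expenditure multiplier = 1/(1 − c + m) = 1/(1 − 0.53 + 0.26) = 1/0.73 ≈ 1.37.
The tax multiplier is −c × k ≈ −0.726, so ΔY = k × (−c·ΔT) = (+€40.81 million) / 0.73 ≈ +€56 million.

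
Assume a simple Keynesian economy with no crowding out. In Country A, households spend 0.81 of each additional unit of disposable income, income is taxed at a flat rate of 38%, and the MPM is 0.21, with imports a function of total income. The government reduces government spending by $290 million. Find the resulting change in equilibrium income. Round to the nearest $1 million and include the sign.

Expenditure multiplier = 1/(1 − c(1−t) + m) = 1/(1 − 0.81×0.62 + 0.21) = 1/0.7078 ≈ 1.413.
ΔY = k × ΔG = (−$290 million) / 0.7078 ≈ −$410 million.

−$410 million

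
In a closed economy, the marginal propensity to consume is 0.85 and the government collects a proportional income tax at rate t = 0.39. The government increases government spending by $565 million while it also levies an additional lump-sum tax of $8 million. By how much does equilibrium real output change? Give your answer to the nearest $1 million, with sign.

Expenditure multiplier = 1/(1 − c(1−t)) = 1/(1 − 0.85×0.61) = 1/0.4815 ≈ 2.077.
ΔG contributes k·ΔG = (+$565 million) / 0.4815 ≈ +$1,173.4 million.
ΔT of +$8 million changes first-round spending by −c·ΔT = −$6.8 million, contributing k·(−c·ΔT) = (−$6.8 million) / 0.4815 ≈ −$14.1 million.
Net ΔY = k(ΔG − c·ΔT) = (+$558.2 million) / 0.4815 ≈ +$1,159 million.

+$1,159 million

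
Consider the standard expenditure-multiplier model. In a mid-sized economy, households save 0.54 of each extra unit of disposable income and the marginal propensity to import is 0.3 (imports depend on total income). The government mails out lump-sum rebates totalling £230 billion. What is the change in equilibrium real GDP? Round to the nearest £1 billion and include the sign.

+£126 billion

MPC = 1 − MPS = 1 − 0.54 = 0.46.
A lump-sum tax change of −£230 billion shifts disposable income by +£230 billion; first-round consumption changes by −c × ΔT = −0.46 × (−£230 billion) = +£105.8 billion.
Expenditure multiplier = 1/(1 − c + m) = 1/(1 − 0.46 + 0.3) = 1/0.84 ≈ 1.19.
The tax multiplier is −c × k ≈ −0.548, so ΔY = k × (−c·ΔT) = (+£105.8 billion) / 0.84 ≈ +£126 billion.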